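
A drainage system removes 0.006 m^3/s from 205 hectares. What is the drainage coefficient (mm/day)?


DC = Q * 86400 / (A * 10000) * 1000
DC = 0.006 * 86400 / (205 * 10000) * 1000
DC = 518400.0000 / 2050000

0.2529 mm/day


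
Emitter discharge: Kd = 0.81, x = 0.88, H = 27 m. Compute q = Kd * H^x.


q = Kd * H^x = 0.81 * 27^0.88 = 0.81 * 18.180261

14.7260 L/h


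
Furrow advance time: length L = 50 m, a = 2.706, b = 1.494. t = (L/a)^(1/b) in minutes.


t = (L/a)^(1/b)
t = (50/2.706)^(1/1.494)
t = 18.477458^(1/1.494)

7.0440 min


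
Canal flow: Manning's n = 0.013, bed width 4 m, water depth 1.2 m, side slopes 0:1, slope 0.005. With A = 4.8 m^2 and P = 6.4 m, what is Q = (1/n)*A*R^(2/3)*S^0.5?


R = A/P = 4.8/6.4 = 0.750000
Q = (1/0.013) * 4.8 * 0.750000^(2/3) * 0.005^0.5

21.5521 m^3/s


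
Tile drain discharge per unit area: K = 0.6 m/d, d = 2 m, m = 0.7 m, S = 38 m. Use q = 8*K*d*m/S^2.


q = 8*K*d*m/S^2
q = 8*0.6*2*0.7/38^2
q = 6.7200 / 1444

0.0047 m/d


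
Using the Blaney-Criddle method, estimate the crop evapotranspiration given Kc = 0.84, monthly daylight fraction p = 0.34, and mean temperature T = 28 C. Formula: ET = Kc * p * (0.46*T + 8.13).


ET = Kc * p * (0.46*T + 8.13)
ET = 0.84 * 0.34 * (0.46*28 + 8.13)
ET = 0.84 * 0.34 * 21.0100

6.0005 mm/day


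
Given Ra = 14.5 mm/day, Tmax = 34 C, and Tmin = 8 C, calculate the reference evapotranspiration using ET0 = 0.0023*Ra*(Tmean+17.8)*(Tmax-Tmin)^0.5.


Tmean = (Tmax + Tmin)/2 = (34 + 8)/2 = 21.0
ET0 = 0.0023 * 14.5 * (21.0 + 17.8) * sqrt(34 - 8)
ET0 = 0.0023 * 14.5 * 38.8 * 5.099020

6.5980 mm/day


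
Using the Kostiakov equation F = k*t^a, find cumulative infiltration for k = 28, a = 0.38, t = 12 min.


F = k * t^a = 28 * 12^0.38
F = 28 * 2.570922

71.9858 mm


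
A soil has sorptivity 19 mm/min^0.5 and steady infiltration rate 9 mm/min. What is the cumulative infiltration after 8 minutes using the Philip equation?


F = S*sqrt(t) + A*t
F = 19*sqrt(8) + 9*8
F = 19*2.828427 + 72

125.7401 mm


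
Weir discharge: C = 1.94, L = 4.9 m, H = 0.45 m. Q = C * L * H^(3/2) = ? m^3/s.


Q = C * L * H^(3/2) = 1.94 * 4.9 * 0.45^1.5 = 1.94 * 4.9 * 0.301869

2.8696 m^3/s


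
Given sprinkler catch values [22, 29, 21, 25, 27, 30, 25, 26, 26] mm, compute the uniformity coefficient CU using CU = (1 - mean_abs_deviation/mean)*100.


mean = 25.666667 mm
MAD = 2.148148 mm
CU = (1 - 2.148148/25.666667)*100

91.6306 %


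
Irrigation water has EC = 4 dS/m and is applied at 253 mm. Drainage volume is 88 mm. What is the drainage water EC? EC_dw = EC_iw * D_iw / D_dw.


EC_dw = EC_iw * D_iw / D_dw
EC_dw = 4 * 253 / 88
EC_dw = 1012 / 88

11.5000 dS/m


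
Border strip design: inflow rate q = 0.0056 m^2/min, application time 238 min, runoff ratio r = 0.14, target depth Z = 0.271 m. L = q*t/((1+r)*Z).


L = q*t/((1+r)*Z)
L = 0.0056*238/((1+0.14)*0.271)
L = 1.3328/0.30894

4.3141 m


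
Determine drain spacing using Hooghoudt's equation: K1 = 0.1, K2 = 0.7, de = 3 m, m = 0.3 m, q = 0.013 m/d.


S^2 = 8*K2*de*m/q + 4*K1*m^2/q
S^2 = 8*0.7*3*0.3/0.013 + 4*0.1*0.3^2/0.013
S = sqrt(390.4615)

19.7601 m


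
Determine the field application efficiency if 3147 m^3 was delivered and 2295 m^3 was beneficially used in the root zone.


Ea = V_root / V_field * 100 = 2295 / 3147 * 100 = 72.9266%

72.9266 %


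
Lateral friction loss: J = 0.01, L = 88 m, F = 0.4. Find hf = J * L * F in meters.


hf = J * L * F = 0.01 * 88 * 0.4 = 0.3520 m

0.3520 m


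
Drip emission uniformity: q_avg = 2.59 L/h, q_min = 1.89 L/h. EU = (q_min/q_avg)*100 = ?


EU = (q_min/q_avg)*100 = (1.89/2.59)*100 = 72.9730%

72.9730 %


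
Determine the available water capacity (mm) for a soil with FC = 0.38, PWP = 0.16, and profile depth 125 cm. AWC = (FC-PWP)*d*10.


AWC = (FC - PWP) * d * 10
AWC = (0.38 - 0.16) * 125 * 10
AWC = 0.2200 * 125 * 10

275.0000 mm


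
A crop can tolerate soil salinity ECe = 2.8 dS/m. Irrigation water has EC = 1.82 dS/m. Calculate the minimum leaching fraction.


LR = ECiw / (5*ECe - ECiw)
LR = 1.82 / (5*2.8 - 1.82)
LR = 1.82 / 12.1800

0.1494


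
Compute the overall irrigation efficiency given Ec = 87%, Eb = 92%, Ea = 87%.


Ec = 0.87, Eb = 0.92, Ea = 0.87
E = 0.87 * 0.92 * 0.87 * 100 = 69.6348%

69.6348 %


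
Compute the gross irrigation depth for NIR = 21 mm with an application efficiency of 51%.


Ea = 51% = 0.51
GID = NIR / Ea = 21 / 0.51 = 41.1765 mm

41.1765 mm


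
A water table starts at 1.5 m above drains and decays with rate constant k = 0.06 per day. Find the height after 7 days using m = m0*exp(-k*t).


m = m0 * exp(-k*t)
m = 1.5 * exp(-0.06 * 7)
m = 1.5 * exp(-0.4200)

0.9856 m


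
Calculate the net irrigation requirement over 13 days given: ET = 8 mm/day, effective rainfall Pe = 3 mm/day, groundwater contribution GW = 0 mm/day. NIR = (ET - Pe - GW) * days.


Daily deficit = ET - Pe - GW = 8 - 3 - 0 = 5 mm/day
NIR = 5 * 13 = 65 mm

65.0000 mm


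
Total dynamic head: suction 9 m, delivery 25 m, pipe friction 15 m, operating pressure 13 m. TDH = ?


TDH = Hs + Hd + hf + Hp = 9 + 25 + 15 + 13 = 62

62 m


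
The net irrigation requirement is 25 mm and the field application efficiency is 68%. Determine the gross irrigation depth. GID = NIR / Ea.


Ea = 68% = 0.68
GID = NIR / Ea = 25 / 0.68 = 36.7647 mm

36.7647 mm


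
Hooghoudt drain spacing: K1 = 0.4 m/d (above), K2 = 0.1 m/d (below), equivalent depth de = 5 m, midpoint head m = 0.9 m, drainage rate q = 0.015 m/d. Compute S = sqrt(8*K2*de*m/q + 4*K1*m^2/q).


S^2 = 8*K2*de*m/q + 4*K1*m^2/q
S^2 = 8*0.1*5*0.9/0.015 + 4*0.4*0.9^2/0.015
S = sqrt(326.4000)

18.0665 m


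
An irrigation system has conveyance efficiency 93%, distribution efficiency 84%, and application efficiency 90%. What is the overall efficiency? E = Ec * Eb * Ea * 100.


Ec = 0.93, Eb = 0.84, Ea = 0.9
E = 0.93 * 0.84 * 0.9 * 100 = 70.3080%

70.3080 %


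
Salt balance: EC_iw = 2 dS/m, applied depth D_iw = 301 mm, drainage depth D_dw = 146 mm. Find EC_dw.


EC_dw = EC_iw * D_iw / D_dw
EC_dw = 2 * 301 / 146
EC_dw = 602 / 146

4.1233 dS/m


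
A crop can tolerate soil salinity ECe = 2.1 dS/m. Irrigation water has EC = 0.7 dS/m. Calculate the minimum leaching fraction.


LR = ECiw / (5*ECe - ECiw)
LR = 0.7 / (5*2.1 - 0.7)
LR = 0.7 / 9.8000

0.0714


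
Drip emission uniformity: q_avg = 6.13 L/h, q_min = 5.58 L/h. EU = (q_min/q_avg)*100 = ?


EU = (q_min/q_avg)*100 = (5.58/6.13)*100 = 91.0277%

91.0277 %


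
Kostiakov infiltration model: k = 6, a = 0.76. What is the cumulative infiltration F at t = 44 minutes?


F = k * t^a = 6 * 44^0.76
F = 6 * 17.742877

106.4573 mm


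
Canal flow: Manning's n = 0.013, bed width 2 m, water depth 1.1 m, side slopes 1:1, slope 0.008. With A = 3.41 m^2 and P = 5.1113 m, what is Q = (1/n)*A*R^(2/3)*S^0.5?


R = A/P = 3.41/5.1113 = 0.667149
Q = (1/0.013) * 3.41 * 0.667149^(2/3) * 0.008^0.5

17.9131 m^3/s


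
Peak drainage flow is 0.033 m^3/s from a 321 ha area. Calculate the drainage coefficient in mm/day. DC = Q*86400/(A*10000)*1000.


DC = Q * 86400 / (A * 10000) * 1000
DC = 0.033 * 86400 / (321 * 10000) * 1000
DC = 2851200.0000 / 3210000

0.8882 mm/day


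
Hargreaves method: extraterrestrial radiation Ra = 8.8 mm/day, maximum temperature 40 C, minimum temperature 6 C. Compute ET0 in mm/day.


Tmean = (Tmax + Tmin)/2 = (40 + 6)/2 = 23.0
ET0 = 0.0023 * 8.8 * (23.0 + 17.8) * sqrt(40 - 6)
ET0 = 0.0023 * 8.8 * 40.8 * 5.830952

4.8152 mm/day


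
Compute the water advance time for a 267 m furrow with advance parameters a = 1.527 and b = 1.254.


t = (L/a)^(1/b)
t = (267/1.527)^(1/1.254)
t = 174.852652^(1/1.254)

61.4349 min


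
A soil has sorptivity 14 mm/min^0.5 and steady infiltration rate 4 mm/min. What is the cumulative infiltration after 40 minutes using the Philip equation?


F = S*sqrt(t) + A*t
F = 14*sqrt(40) + 4*40
F = 14*6.324555 + 160

248.5438 mm


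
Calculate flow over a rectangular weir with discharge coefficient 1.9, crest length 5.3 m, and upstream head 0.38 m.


Q = C * L * H^(3/2) = 1.9 * 5.3 * 0.38^1.5 = 1.9 * 5.3 * 0.234248

2.3589 m^3/s


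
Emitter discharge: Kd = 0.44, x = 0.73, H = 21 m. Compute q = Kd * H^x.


q = Kd * H^x = 0.44 * 21^0.73 = 0.44 * 9.230391

4.0614 L/h


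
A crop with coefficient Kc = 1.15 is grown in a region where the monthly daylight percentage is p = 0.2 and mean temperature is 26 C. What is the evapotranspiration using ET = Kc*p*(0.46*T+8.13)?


ET = Kc * p * (0.46*T + 8.13)
ET = 1.15 * 0.2 * (0.46*26 + 8.13)
ET = 1.15 * 0.2 * 20.0900

4.6207 mm/day


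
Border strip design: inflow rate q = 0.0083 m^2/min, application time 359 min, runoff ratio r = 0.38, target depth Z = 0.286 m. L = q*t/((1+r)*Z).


L = q*t/((1+r)*Z)
L = 0.0083*359/((1+0.38)*0.286)
L = 2.9797/0.39468

7.5497 m


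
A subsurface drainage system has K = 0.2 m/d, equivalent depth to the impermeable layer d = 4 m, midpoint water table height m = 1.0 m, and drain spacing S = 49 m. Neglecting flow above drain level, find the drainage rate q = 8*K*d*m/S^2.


q = 8*K*d*m/S^2
q = 8*0.2*4*1.0/49^2
q = 6.4000 / 2401

0.0027 m/d


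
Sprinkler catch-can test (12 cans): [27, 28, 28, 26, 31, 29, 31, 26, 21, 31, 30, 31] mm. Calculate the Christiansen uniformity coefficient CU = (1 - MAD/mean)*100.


mean = 28.250000 mm
MAD = 2.250000 mm
CU = (1 - 2.250000/28.250000)*100

92.0354 %


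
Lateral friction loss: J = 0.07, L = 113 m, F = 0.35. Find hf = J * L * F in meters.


hf = J * L * F = 0.07 * 113 * 0.35 = 2.7685 m

2.7685 m


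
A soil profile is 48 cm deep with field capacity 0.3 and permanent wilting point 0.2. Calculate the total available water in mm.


AWC = (FC - PWP) * d * 10
AWC = (0.3 - 0.2) * 48 * 10
AWC = 0.1000 * 48 * 10

48.0000 mm


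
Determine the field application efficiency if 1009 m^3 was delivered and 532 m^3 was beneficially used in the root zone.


Ea = V_root / V_field * 100 = 532 / 1009 * 100 = 52.7255%

52.7255 %


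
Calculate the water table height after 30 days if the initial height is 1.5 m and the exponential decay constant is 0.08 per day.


m = m0 * exp(-k*t)
m = 1.5 * exp(-0.08 * 30)
m = 1.5 * exp(-2.4000)

0.1361 m


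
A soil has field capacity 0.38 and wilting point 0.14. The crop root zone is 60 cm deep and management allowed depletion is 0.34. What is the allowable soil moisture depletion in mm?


SMD = (FC - PWP) * d * MAD * 10
SMD = (0.38 - 0.14) * 60 * 0.34 * 10
SMD = 0.2400 * 60 * 0.34 * 10

48.9600 mm


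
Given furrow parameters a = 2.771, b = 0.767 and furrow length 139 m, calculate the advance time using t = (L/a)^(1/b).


t = (L/a)^(1/b)
t = (139/2.771)^(1/0.767)
t = 50.162396^(1/0.767)

164.7862 min


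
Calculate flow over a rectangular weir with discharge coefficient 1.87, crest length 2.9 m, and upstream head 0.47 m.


Q = C * L * H^(3/2) = 1.87 * 2.9 * 0.47^1.5 = 1.87 * 2.9 * 0.322216

1.7474 m^3/s


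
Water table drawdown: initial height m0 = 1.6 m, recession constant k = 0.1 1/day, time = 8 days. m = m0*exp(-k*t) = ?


m = m0 * exp(-k*t)
m = 1.6 * exp(-0.1 * 8)
m = 1.6 * exp(-0.8000)

0.7189 m


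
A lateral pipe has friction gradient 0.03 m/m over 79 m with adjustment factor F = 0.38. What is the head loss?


hf = J * L * F = 0.03 * 79 * 0.38 = 0.9006 m

0.9006 m


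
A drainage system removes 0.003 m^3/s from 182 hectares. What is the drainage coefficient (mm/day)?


DC = Q * 86400 / (A * 10000) * 1000
DC = 0.003 * 86400 / (182 * 10000) * 1000
DC = 259200.0000 / 1820000

0.1424 mm/day


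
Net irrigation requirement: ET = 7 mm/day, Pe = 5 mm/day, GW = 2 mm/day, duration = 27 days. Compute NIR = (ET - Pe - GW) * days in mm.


Daily deficit = ET - Pe - GW = 7 - 5 - 2 = 0 mm/day
NIR = 0 * 27 = 0 mm

0 mm


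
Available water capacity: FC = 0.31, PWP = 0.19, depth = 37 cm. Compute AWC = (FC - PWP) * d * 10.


AWC = (FC - PWP) * d * 10
AWC = (0.31 - 0.19) * 37 * 10
AWC = 0.1200 * 37 * 10

44.4000 mm


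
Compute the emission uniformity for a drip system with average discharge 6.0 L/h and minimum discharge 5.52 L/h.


EU = (q_min/q_avg)*100 = (5.52/6.0)*100 = 92.0000%

92.0000 %


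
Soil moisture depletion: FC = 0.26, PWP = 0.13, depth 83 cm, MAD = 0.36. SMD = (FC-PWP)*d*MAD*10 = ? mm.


SMD = (FC - PWP) * d * MAD * 10
SMD = (0.26 - 0.13) * 83 * 0.36 * 10
SMD = 0.1300 * 83 * 0.36 * 10

38.8440 mm


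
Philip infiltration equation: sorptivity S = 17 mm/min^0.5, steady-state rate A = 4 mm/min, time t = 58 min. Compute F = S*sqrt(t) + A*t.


F = S*sqrt(t) + A*t
F = 17*sqrt(58) + 4*58
F = 17*7.615773 + 232

361.4681 mm


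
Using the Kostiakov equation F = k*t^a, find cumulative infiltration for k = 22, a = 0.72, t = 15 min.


F = k * t^a = 22 * 15^0.72
F = 22 * 7.027255

154.5996 mm


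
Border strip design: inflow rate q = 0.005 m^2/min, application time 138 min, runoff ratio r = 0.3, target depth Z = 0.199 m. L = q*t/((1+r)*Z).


L = q*t/((1+r)*Z)
L = 0.005*138/((1+0.3)*0.199)
L = 0.69/0.2587

2.6672 m


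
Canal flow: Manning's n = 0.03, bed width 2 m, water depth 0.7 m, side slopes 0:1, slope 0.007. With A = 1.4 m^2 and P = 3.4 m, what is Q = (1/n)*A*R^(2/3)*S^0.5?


R = A/P = 1.4/3.4 = 0.411765
Q = (1/0.03) * 1.4 * 0.411765^(2/3) * 0.007^0.5

2.1610 m^3/s


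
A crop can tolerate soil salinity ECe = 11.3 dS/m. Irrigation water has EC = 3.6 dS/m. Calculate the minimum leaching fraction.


LR = ECiw / (5*ECe - ECiw)
LR = 3.6 / (5*11.3 - 3.6)
LR = 3.6 / 52.9000

0.0681


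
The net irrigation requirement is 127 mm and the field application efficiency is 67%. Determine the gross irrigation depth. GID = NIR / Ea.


Ea = 67% = 0.67
GID = NIR / Ea = 127 / 0.67 = 189.5522 mm

189.5522 mm


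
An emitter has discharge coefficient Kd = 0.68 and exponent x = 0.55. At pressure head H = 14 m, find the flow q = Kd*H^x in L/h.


q = Kd * H^x = 0.68 * 14^0.55 = 0.68 * 4.269435

2.9032 L/h


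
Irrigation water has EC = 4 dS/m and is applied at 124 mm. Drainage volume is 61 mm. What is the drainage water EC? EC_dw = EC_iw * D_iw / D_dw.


EC_dw = EC_iw * D_iw / D_dw
EC_dw = 4 * 124 / 61
EC_dw = 496 / 61

8.1311 dS/m


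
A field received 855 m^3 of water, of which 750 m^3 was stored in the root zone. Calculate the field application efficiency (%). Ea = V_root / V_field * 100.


Ea = V_root / V_field * 100 = 750 / 855 * 100 = 87.7193%

87.7193 %


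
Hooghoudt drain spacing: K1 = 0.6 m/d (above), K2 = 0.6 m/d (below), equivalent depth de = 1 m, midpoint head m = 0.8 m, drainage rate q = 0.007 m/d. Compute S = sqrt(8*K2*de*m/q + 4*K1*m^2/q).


S^2 = 8*K2*de*m/q + 4*K1*m^2/q
S^2 = 8*0.6*1*0.8/0.007 + 4*0.6*0.8^2/0.007
S = sqrt(768.0000)

27.7128 m


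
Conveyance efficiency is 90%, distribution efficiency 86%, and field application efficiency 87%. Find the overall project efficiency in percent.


Ec = 0.9, Eb = 0.86, Ea = 0.87
E = 0.9 * 0.86 * 0.87 * 100 = 67.3380%

67.3380 %


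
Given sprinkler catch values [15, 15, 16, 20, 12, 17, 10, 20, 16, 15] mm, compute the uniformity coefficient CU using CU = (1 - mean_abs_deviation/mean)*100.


mean = 15.600000 mm
MAD = 2.200000 mm
CU = (1 - 2.200000/15.600000)*100

85.8974 %


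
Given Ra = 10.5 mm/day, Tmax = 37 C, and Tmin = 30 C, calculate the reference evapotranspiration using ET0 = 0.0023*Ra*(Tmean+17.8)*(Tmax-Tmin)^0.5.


Tmean = (Tmax + Tmin)/2 = (37 + 30)/2 = 33.5
ET0 = 0.0023 * 10.5 * (33.5 + 17.8) * sqrt(37 - 30)
ET0 = 0.0023 * 10.5 * 51.3 * 2.645751

3.2778 mm/day


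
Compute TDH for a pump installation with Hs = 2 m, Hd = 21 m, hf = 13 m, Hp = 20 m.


TDH = Hs + Hd + hf + Hp = 2 + 21 + 13 + 20 = 56

56 m


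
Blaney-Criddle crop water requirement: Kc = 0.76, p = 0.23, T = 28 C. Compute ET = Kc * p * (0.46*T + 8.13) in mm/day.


ET = Kc * p * (0.46*T + 8.13)
ET = 0.76 * 0.23 * (0.46*28 + 8.13)
ET = 0.76 * 0.23 * 21.0100

3.6725 mm/day


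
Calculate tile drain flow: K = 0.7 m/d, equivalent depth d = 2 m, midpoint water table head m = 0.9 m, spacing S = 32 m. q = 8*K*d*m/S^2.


q = 8*K*d*m/S^2
q = 8*0.7*2*0.9/32^2
q = 10.0800 / 1024

0.0098 m/d


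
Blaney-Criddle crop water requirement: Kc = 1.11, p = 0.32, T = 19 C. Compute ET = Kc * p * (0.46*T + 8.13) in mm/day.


ET = Kc * p * (0.46*T + 8.13)
ET = 1.11 * 0.32 * (0.46*19 + 8.13)
ET = 1.11 * 0.32 * 16.8700

5.9922 mm/day


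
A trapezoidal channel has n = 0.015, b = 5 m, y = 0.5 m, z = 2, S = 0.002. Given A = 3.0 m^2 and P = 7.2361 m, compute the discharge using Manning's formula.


R = A/P = 3.0/7.2361 = 0.414588
Q = (1/0.015) * 3.0 * 0.414588^(2/3) * 0.002^0.5

4.9730 m^3/s


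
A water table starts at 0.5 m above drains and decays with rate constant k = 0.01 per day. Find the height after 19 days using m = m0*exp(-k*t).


m = m0 * exp(-k*t)
m = 0.5 * exp(-0.01 * 19)
m = 0.5 * exp(-0.1900)

0.4135 m


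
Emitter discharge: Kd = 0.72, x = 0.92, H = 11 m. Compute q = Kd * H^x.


q = Kd * H^x = 0.72 * 11^0.92 = 0.72 * 9.079904

6.5375 L/h


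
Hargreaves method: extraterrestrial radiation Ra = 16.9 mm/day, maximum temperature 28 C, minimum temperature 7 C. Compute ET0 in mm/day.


Tmean = (Tmax + Tmin)/2 = (28 + 7)/2 = 17.5
ET0 = 0.0023 * 16.9 * (17.5 + 17.8) * sqrt(28 - 7)
ET0 = 0.0023 * 16.9 * 35.3 * 4.582576

6.2878 mm/day


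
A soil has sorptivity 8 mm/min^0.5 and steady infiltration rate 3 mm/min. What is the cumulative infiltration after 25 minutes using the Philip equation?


F = S*sqrt(t) + A*t
F = 8*sqrt(25) + 3*25
F = 8*5.000000 + 75

115.0000 mm


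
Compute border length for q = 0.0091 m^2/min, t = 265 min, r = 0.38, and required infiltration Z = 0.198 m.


L = q*t/((1+r)*Z)
L = 0.0091*265/((1+0.38)*0.198)
L = 2.4115/0.27324

8.8256 m


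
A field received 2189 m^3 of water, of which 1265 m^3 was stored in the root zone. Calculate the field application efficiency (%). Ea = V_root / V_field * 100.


Ea = V_root / V_field * 100 = 1265 / 2189 * 100 = 57.7889%

57.7889 %


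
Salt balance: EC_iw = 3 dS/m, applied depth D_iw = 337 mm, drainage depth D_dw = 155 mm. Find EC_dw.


EC_dw = EC_iw * D_iw / D_dw
EC_dw = 3 * 337 / 155
EC_dw = 1011 / 155

6.5226 dS/m


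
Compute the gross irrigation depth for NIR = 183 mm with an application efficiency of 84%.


Ea = 84% = 0.84
GID = NIR / Ea = 183 / 0.84 = 217.8571 mm

217.8571 mm


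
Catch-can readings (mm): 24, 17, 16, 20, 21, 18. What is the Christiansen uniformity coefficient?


mean = 19.333333 mm
MAD = 2.333333 mm
CU = (1 - 2.333333/19.333333)*100

87.9310 %


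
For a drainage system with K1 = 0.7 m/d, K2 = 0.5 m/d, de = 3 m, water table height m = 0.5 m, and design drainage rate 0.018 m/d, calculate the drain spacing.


S^2 = 8*K2*de*m/q + 4*K1*m^2/q
S^2 = 8*0.5*3*0.5/0.018 + 4*0.7*0.5^2/0.018
S = sqrt(372.2222)

19.2931 m


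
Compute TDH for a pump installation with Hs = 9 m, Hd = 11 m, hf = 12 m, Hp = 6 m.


TDH = Hs + Hd + hf + Hp = 9 + 11 + 12 + 6 = 38

38 m


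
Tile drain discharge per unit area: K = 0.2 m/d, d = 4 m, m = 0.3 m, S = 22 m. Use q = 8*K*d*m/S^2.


q = 8*K*d*m/S^2
q = 8*0.2*4*0.3/22^2
q = 1.9200 / 484

0.0040 m/d


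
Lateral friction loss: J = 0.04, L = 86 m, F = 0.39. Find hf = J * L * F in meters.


hf = J * L * F = 0.04 * 86 * 0.39 = 1.3416 m

1.3416 m


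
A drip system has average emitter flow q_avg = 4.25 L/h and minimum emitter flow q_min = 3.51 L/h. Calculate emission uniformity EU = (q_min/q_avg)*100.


EU = (q_min/q_avg)*100 = (3.51/4.25)*100 = 82.5882%

82.5882 %


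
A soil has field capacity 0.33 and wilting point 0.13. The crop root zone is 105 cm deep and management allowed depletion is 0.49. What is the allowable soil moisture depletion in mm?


SMD = (FC - PWP) * d * MAD * 10
SMD = (0.33 - 0.13) * 105 * 0.49 * 10
SMD = 0.2000 * 105 * 0.49 * 10

102.9000 mm


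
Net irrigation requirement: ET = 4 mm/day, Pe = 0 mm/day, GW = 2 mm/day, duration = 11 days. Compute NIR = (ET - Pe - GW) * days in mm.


Daily deficit = ET - Pe - GW = 4 - 0 - 2 = 2 mm/day
NIR = 2 * 11 = 22 mm

22.0000 mm


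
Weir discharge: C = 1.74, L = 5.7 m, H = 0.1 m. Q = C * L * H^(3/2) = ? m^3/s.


Q = C * L * H^(3/2) = 1.74 * 5.7 * 0.1^1.5 = 1.74 * 5.7 * 0.031623

0.3136 m^3/s


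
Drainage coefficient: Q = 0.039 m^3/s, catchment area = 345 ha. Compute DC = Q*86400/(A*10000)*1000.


DC = Q * 86400 / (A * 10000) * 1000
DC = 0.039 * 86400 / (345 * 10000) * 1000
DC = 3369600.0000 / 3450000

0.9767 mm/day


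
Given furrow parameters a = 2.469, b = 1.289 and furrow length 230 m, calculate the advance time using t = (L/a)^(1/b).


t = (L/a)^(1/b)
t = (230/2.469)^(1/1.289)
t = 93.155124^(1/1.289)

33.7055 min


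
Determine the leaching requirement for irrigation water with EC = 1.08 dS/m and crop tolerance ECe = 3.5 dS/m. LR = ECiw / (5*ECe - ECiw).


LR = ECiw / (5*ECe - ECiw)
LR = 1.08 / (5*3.5 - 1.08)
LR = 1.08 / 16.4200

0.0658


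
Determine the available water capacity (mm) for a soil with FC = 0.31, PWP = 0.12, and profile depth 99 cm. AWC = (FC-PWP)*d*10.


AWC = (FC - PWP) * d * 10
AWC = (0.31 - 0.12) * 99 * 10
AWC = 0.1900 * 99 * 10

188.1000 mm


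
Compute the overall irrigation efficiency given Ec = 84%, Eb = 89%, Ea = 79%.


Ec = 0.84, Eb = 0.89, Ea = 0.79
E = 0.84 * 0.89 * 0.79 * 100 = 59.0604%

59.0604 %


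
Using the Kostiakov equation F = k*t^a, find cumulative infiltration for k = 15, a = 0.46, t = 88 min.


F = k * t^a = 15 * 88^0.46
F = 15 * 7.842635

117.6395 mm


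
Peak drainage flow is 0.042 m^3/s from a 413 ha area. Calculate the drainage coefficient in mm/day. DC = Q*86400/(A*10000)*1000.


DC = Q * 86400 / (A * 10000) * 1000
DC = 0.042 * 86400 / (413 * 10000) * 1000
DC = 3628800.0000 / 4130000

0.8786 mm/day


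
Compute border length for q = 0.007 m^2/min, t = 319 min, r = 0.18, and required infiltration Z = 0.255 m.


L = q*t/((1+r)*Z)
L = 0.007*319/((1+0.18)*0.255)
L = 2.233/0.3009

7.4211 m


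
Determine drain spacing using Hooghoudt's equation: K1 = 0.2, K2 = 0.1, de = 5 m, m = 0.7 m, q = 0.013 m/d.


S^2 = 8*K2*de*m/q + 4*K1*m^2/q
S^2 = 8*0.1*5*0.7/0.013 + 4*0.2*0.7^2/0.013
S = sqrt(245.5385)

15.6697 m


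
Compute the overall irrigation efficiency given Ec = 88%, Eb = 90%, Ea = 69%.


Ec = 0.88, Eb = 0.9, Ea = 0.69
E = 0.88 * 0.9 * 0.69 * 100 = 54.6480%

54.6480 %


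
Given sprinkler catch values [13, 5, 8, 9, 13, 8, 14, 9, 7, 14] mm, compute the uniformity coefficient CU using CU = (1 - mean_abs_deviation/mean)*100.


mean = 10.000000 mm
MAD = 2.800000 mm
CU = (1 - 2.800000/10.000000)*100

72.0000 %


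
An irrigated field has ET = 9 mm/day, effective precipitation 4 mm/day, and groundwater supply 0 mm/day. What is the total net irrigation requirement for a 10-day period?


Daily deficit = ET - Pe - GW = 9 - 4 - 0 = 5 mm/day
NIR = 5 * 10 = 50 mm

50.0000 mm


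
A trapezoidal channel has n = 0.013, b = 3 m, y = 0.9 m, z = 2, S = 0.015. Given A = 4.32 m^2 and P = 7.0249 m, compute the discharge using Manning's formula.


R = A/P = 4.32/7.0249 = 0.614955
Q = (1/0.013) * 4.32 * 0.614955^(2/3) * 0.015^0.5

29.4317 m^3/s


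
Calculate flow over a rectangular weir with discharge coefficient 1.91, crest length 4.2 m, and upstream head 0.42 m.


Q = C * L * H^(3/2) = 1.91 * 4.2 * 0.42^1.5 = 1.91 * 4.2 * 0.272191

2.1835 m^3/s


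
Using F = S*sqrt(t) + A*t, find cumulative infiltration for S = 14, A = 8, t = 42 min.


F = S*sqrt(t) + A*t
F = 14*sqrt(42) + 8*42
F = 14*6.480741 + 336

426.7304 mm


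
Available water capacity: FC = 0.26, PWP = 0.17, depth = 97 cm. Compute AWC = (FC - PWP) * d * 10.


AWC = (FC - PWP) * d * 10
AWC = (0.26 - 0.17) * 97 * 10
AWC = 0.0900 * 97 * 10

87.3000 mm


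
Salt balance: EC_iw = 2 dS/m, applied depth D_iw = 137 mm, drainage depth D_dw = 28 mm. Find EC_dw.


EC_dw = EC_iw * D_iw / D_dw
EC_dw = 2 * 137 / 28
EC_dw = 274 / 28

9.7857 dS/m


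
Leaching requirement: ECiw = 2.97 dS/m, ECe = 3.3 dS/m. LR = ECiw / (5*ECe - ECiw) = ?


LR = ECiw / (5*ECe - ECiw)
LR = 2.97 / (5*3.3 - 2.97)
LR = 2.97 / 13.5300

0.2195


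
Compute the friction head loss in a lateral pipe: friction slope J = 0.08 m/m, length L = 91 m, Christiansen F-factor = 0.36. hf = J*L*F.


hf = J * L * F = 0.08 * 91 * 0.36 = 2.6208 m

2.6208 m


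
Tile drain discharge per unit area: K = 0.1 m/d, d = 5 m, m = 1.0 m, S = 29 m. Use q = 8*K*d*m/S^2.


q = 8*K*d*m/S^2
q = 8*0.1*5*1.0/29^2
q = 4.0000 / 841

0.0048 m/d


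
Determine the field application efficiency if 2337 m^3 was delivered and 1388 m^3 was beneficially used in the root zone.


Ea = V_root / V_field * 100 = 1388 / 2337 * 100 = 59.3924%

59.3924 %


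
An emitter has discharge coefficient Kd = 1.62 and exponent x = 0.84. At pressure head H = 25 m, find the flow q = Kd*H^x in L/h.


q = Kd * H^x = 1.62 * 25^0.84 = 1.62 * 14.937214

24.1983 L/h


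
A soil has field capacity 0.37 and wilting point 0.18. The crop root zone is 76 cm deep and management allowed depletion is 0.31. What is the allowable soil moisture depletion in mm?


SMD = (FC - PWP) * d * MAD * 10
SMD = (0.37 - 0.18) * 76 * 0.31 * 10
SMD = 0.1900 * 76 * 0.31 * 10

44.7640 mm


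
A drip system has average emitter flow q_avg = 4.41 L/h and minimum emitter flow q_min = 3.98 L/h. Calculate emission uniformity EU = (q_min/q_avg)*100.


EU = (q_min/q_avg)*100 = (3.98/4.41)*100 = 90.2494%

90.2494 %


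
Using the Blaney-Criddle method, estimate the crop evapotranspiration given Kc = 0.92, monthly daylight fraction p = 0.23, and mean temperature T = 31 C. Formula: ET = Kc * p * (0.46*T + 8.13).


ET = Kc * p * (0.46*T + 8.13)
ET = 0.92 * 0.23 * (0.46*31 + 8.13)
ET = 0.92 * 0.23 * 22.3900

4.7377 mm/day


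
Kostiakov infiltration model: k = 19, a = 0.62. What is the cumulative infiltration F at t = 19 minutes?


F = k * t^a = 19 * 19^0.62
F = 19 * 6.206221

117.9182 mm


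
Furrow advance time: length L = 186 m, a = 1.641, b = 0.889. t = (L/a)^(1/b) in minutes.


t = (L/a)^(1/b)
t = (186/1.641)^(1/0.889)
t = 113.345521^(1/0.889)

204.6049 min


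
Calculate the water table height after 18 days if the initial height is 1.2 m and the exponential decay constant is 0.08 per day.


m = m0 * exp(-k*t)
m = 1.2 * exp(-0.08 * 18)
m = 1.2 * exp(-1.4400)

0.2843 m


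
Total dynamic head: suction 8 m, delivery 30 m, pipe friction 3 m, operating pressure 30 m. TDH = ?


TDH = Hs + Hd + hf + Hp = 8 + 30 + 3 + 30 = 71

71 m


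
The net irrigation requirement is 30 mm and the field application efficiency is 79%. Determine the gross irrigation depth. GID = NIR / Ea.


Ea = 79% = 0.79
GID = NIR / Ea = 30 / 0.79 = 37.9747 mm

37.9747 mm


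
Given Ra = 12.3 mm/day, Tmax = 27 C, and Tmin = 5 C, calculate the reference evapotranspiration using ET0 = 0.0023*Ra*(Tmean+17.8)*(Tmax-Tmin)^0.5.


Tmean = (Tmax + Tmin)/2 = (27 + 5)/2 = 16.0
ET0 = 0.0023 * 12.3 * (16.0 + 17.8) * sqrt(27 - 5)
ET0 = 0.0023 * 12.3 * 33.8 * 4.690416

4.4850 mm/day


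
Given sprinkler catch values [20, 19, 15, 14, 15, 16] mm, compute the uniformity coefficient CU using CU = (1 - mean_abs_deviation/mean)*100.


mean = 16.500000 mm
MAD = 2.000000 mm
CU = (1 - 2.000000/16.500000)*100

87.8788 %


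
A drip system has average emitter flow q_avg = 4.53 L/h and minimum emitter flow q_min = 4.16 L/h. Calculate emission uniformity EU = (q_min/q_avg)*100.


EU = (q_min/q_avg)*100 = (4.16/4.53)*100 = 91.8322%

91.8322 %


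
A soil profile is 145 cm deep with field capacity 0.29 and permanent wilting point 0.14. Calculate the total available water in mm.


AWC = (FC - PWP) * d * 10
AWC = (0.29 - 0.14) * 145 * 10
AWC = 0.1500 * 145 * 10

217.5000 mm


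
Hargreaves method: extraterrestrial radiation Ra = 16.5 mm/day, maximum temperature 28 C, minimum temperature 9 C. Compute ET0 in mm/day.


Tmean = (Tmax + Tmin)/2 = (28 + 9)/2 = 18.5
ET0 = 0.0023 * 16.5 * (18.5 + 17.8) * sqrt(28 - 9)
ET0 = 0.0023 * 16.5 * 36.3 * 4.358899

6.0048 mm/day


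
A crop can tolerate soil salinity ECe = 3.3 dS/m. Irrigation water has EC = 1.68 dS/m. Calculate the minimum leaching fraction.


LR = ECiw / (5*ECe - ECiw)
LR = 1.68 / (5*3.3 - 1.68)
LR = 1.68 / 14.8200

0.1134


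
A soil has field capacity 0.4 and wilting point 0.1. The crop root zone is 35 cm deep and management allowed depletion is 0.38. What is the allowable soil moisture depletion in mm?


SMD = (FC - PWP) * d * MAD * 10
SMD = (0.4 - 0.1) * 35 * 0.38 * 10
SMD = 0.3000 * 35 * 0.38 * 10

39.9000 mm


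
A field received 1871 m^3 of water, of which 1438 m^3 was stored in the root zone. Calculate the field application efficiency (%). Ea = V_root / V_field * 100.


Ea = V_root / V_field * 100 = 1438 / 1871 * 100 = 76.8573%

76.8573 %


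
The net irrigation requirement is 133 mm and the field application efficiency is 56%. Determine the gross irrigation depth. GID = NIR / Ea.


Ea = 56% = 0.56
GID = NIR / Ea = 133 / 0.56 = 237.5000 mm

237.5000 mm


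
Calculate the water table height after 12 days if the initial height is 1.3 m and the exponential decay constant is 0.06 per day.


m = m0 * exp(-k*t)
m = 1.3 * exp(-0.06 * 12)
m = 1.3 * exp(-0.7200)

0.6328 m


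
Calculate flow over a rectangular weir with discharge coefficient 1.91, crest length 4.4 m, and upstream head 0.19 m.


Q = C * L * H^(3/2) = 1.91 * 4.4 * 0.19^1.5 = 1.91 * 4.4 * 0.082819

0.6960 m^3/s


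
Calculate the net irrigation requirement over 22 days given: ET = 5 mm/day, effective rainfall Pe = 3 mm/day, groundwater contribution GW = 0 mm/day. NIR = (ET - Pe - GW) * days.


Daily deficit = ET - Pe - GW = 5 - 3 - 0 = 2 mm/day
NIR = 2 * 22 = 44 mm

44.0000 mm


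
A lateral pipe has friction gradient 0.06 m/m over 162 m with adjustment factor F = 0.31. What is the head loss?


hf = J * L * F = 0.06 * 162 * 0.31 = 3.0132 m

3.0132 m


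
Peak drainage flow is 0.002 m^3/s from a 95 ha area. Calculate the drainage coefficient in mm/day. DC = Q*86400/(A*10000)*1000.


DC = Q * 86400 / (A * 10000) * 1000
DC = 0.002 * 86400 / (95 * 10000) * 1000
DC = 172800.0000 / 950000

0.1819 mm/day


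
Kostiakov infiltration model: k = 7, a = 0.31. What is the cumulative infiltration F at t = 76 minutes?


F = k * t^a = 7 * 76^0.31
F = 7 * 3.828708

26.8010 mm


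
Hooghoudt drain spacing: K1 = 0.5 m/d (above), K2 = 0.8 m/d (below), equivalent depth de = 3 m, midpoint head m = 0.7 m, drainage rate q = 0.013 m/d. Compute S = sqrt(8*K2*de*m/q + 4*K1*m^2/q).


S^2 = 8*K2*de*m/q + 4*K1*m^2/q
S^2 = 8*0.8*3*0.7/0.013 + 4*0.5*0.7^2/0.013
S = sqrt(1109.2308)

33.3051 m


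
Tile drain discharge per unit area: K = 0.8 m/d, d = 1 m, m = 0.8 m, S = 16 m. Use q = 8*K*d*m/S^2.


q = 8*K*d*m/S^2
q = 8*0.8*1*0.8/16^2
q = 5.1200 / 256

0.0200 m/d


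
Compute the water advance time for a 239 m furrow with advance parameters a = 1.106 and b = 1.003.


t = (L/a)^(1/b)
t = (239/1.106)^(1/1.003)
t = 216.094033^(1/1.003)

212.6473 min


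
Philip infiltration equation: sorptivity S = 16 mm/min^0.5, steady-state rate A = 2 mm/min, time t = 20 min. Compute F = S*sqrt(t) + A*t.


F = S*sqrt(t) + A*t
F = 16*sqrt(20) + 2*20
F = 16*4.472136 + 40

111.5542 mm


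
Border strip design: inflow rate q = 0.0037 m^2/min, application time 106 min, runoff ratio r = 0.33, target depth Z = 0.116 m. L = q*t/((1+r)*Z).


L = q*t/((1+r)*Z)
L = 0.0037*106/((1+0.33)*0.116)
L = 0.3922/0.15428

2.5421 m


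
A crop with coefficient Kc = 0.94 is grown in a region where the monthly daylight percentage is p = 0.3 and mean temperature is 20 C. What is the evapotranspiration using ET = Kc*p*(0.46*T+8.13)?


ET = Kc * p * (0.46*T + 8.13)
ET = 0.94 * 0.3 * (0.46*20 + 8.13)
ET = 0.94 * 0.3 * 17.3300

4.8871 mm/day


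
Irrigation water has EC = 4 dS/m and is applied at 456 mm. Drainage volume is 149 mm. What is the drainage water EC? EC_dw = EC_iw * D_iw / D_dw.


EC_dw = EC_iw * D_iw / D_dw
EC_dw = 4 * 456 / 149
EC_dw = 1824 / 149

12.2416 dS/m


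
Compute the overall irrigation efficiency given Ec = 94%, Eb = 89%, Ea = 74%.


Ec = 0.94, Eb = 0.89, Ea = 0.74
E = 0.94 * 0.89 * 0.74 * 100 = 61.9084%

61.9084 %


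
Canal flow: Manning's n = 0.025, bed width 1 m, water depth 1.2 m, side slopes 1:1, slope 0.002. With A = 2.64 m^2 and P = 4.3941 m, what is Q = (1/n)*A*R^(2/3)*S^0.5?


R = A/P = 2.64/4.3941 = 0.600806
Q = (1/0.025) * 2.64 * 0.600806^(2/3) * 0.002^0.5

3.3625 m^3/s


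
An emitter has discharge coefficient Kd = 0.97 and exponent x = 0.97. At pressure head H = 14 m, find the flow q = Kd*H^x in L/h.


q = Kd * H^x = 0.97 * 14^0.97 = 0.97 * 12.934338

12.5463 L/h


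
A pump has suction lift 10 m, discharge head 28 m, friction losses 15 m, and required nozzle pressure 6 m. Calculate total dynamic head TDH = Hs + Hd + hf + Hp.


TDH = Hs + Hd + hf + Hp = 10 + 28 + 15 + 6 = 59

59 m


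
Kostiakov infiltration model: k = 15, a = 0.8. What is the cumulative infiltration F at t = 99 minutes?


F = k * t^a = 15 * 99^0.8
F = 15 * 39.491912

592.3787 mm


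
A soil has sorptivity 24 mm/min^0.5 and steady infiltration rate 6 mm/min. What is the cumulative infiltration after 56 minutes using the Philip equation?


F = S*sqrt(t) + A*t
F = 24*sqrt(56) + 6*56
F = 24*7.483315 + 336

515.5996 mm


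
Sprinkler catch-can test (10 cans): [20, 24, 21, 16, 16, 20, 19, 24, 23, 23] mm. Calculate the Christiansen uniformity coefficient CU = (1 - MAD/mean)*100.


mean = 20.600000 mm
MAD = 2.400000 mm
CU = (1 - 2.400000/20.600000)*100

88.3495 %


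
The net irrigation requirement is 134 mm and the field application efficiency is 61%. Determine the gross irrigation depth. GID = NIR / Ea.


Ea = 61% = 0.61
GID = NIR / Ea = 134 / 0.61 = 219.6721 mm

219.6721 mm


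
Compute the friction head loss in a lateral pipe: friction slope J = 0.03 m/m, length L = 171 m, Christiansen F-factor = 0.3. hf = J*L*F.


hf = J * L * F = 0.03 * 171 * 0.3 = 1.5390 m

1.5390 m


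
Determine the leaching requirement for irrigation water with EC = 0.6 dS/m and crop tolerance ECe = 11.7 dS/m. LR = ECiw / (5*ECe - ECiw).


LR = ECiw / (5*ECe - ECiw)
LR = 0.6 / (5*11.7 - 0.6)
LR = 0.6 / 57.9000

0.0104


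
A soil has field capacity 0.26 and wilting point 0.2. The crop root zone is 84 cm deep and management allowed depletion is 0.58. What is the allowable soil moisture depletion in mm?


SMD = (FC - PWP) * d * MAD * 10
SMD = (0.26 - 0.2) * 84 * 0.58 * 10
SMD = 0.0600 * 84 * 0.58 * 10

29.2320 mm


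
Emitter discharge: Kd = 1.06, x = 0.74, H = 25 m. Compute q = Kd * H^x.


q = Kd * H^x = 1.06 * 25^0.74 = 1.06 * 10.826189

11.4758 L/h


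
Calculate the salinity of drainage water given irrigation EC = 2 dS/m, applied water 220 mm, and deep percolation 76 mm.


EC_dw = EC_iw * D_iw / D_dw
EC_dw = 2 * 220 / 76
EC_dw = 440 / 76

5.7895 dS/m


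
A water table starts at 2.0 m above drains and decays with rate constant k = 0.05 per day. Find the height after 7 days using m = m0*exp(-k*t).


m = m0 * exp(-k*t)
m = 2.0 * exp(-0.05 * 7)
m = 2.0 * exp(-0.3500)

1.4094 m


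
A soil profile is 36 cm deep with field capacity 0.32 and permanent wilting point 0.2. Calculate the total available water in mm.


AWC = (FC - PWP) * d * 10
AWC = (0.32 - 0.2) * 36 * 10
AWC = 0.1200 * 36 * 10

43.2000 mm


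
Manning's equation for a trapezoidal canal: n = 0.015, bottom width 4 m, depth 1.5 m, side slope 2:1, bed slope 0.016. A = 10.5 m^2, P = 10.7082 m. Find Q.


R = A/P = 10.5/10.7082 = 0.980557
Q = (1/0.015) * 10.5 * 0.980557^(2/3) * 0.016^0.5

87.3923 m^3/s


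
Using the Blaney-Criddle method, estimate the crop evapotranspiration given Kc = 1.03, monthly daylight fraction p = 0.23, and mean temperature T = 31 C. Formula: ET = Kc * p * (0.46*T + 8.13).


ET = Kc * p * (0.46*T + 8.13)
ET = 1.03 * 0.23 * (0.46*31 + 8.13)
ET = 1.03 * 0.23 * 22.3900

5.3042 mm/day


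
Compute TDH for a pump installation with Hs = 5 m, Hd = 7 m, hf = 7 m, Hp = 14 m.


TDH = Hs + Hd + hf + Hp = 5 + 7 + 7 + 14 = 33

33 m


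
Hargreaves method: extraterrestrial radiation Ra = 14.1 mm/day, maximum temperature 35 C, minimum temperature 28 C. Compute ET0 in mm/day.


Tmean = (Tmax + Tmin)/2 = (35 + 28)/2 = 31.5
ET0 = 0.0023 * 14.1 * (31.5 + 17.8) * sqrt(35 - 28)
ET0 = 0.0023 * 14.1 * 49.3 * 2.645751

4.2300 mm/day


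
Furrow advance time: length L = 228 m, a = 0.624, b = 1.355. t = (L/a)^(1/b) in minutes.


t = (L/a)^(1/b)
t = (228/0.624)^(1/1.355)
t = 365.384615^(1/1.355)

77.8625 min


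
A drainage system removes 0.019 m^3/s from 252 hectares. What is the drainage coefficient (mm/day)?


DC = Q * 86400 / (A * 10000) * 1000
DC = 0.019 * 86400 / (252 * 10000) * 1000
DC = 1641600.0000 / 2520000

0.6514 mm/day


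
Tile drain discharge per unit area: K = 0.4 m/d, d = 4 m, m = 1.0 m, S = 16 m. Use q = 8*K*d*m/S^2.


q = 8*K*d*m/S^2
q = 8*0.4*4*1.0/16^2
q = 12.8000 / 256

0.0500 m/d


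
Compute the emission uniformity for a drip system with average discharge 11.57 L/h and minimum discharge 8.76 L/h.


EU = (q_min/q_avg)*100 = (8.76/11.57)*100 = 75.7131%

75.7131 %


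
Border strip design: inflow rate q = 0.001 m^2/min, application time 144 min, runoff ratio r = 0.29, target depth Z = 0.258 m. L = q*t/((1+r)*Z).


L = q*t/((1+r)*Z)
L = 0.001*144/((1+0.29)*0.258)
L = 0.144/0.33282

0.4327 m


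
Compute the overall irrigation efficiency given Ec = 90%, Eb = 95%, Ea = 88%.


Ec = 0.9, Eb = 0.95, Ea = 0.88
E = 0.9 * 0.95 * 0.88 * 100 = 75.2400%

75.2400 %


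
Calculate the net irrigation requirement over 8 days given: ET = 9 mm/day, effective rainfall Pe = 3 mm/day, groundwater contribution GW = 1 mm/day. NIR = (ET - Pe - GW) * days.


Daily deficit = ET - Pe - GW = 9 - 3 - 1 = 5 mm/day
NIR = 5 * 8 = 40 mm

40.0000 mm


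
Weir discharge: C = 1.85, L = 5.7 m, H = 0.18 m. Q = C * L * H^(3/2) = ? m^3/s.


Q = C * L * H^(3/2) = 1.85 * 5.7 * 0.18^1.5 = 1.85 * 5.7 * 0.076368

0.8053 m^3/s


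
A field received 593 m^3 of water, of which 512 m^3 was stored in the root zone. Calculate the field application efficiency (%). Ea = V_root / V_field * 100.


Ea = V_root / V_field * 100 = 512 / 593 * 100 = 86.3406%

86.3406 %


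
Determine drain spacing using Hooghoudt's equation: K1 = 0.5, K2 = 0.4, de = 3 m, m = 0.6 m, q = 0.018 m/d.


S^2 = 8*K2*de*m/q + 4*K1*m^2/q
S^2 = 8*0.4*3*0.6/0.018 + 4*0.5*0.6^2/0.018
S = sqrt(360.0000)

18.9737 m


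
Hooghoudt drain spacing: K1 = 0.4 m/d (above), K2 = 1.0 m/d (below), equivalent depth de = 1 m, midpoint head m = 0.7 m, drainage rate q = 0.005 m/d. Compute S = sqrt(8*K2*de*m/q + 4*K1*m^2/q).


S^2 = 8*K2*de*m/q + 4*K1*m^2/q
S^2 = 8*1.0*1*0.7/0.005 + 4*0.4*0.7^2/0.005
S = sqrt(1276.8000)

35.7323 m


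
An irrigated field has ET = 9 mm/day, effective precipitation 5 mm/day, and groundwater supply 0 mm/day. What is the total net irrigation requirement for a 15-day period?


Daily deficit = ET - Pe - GW = 9 - 5 - 0 = 4 mm/day
NIR = 4 * 15 = 60 mm

60.0000 mm


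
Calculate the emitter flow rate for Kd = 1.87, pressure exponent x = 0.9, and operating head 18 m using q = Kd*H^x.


q = Kd * H^x = 1.87 * 18^0.9 = 1.87 * 13.481718

25.2108 L/h


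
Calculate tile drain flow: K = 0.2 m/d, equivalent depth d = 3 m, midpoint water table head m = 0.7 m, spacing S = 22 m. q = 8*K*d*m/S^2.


q = 8*K*d*m/S^2
q = 8*0.2*3*0.7/22^2
q = 3.3600 / 484

0.0069 m/d


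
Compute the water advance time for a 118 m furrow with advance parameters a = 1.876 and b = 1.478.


t = (L/a)^(1/b)
t = (118/1.876)^(1/1.478)
t = 62.899787^(1/1.478)

16.4797 min
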